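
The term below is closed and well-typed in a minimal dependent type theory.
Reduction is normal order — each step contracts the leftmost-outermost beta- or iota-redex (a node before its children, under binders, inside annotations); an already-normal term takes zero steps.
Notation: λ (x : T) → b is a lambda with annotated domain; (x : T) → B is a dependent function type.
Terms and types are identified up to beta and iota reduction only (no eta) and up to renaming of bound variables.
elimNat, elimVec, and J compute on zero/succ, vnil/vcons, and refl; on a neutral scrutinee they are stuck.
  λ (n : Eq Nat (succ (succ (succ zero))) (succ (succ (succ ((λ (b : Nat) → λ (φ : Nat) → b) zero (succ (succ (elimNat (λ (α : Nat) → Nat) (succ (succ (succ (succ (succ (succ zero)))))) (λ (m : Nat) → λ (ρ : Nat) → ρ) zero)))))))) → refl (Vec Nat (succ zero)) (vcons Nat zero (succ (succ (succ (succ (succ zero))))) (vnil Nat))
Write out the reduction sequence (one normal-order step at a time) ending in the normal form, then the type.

reduction (normal order):
  λ (n : Eq Nat (succ (succ (succ zero))) (succ (succ (succ ((λ (b : Nat) → λ (φ : Nat) → b) zero (succ (succ (elimNat (λ (α : Nat) → Nat) (succ (succ (succ (succ (succ (succ zero)))))) (λ (m : Nat) → λ (ρ : Nat) → ρ) zero)))))))) → refl (Vec Nat (succ zero)) (vcons Nat zero (succ (succ (succ (succ (succ zero))))) (vnil Nat))
  ~> λ (n : Eq Nat (succ (succ (succ zero))) (succ (succ (succ ((λ (b : Nat) → zero) (succ (succ (elimNat (λ (φ : Nat) → Nat) (succ (succ (succ (succ (succ (succ zero)))))) (λ (α : Nat) → λ (m : Nat) → m) zero)))))))) → refl (Vec Nat (succ zero)) (vcons Nat zero (succ (succ (succ (succ (succ zero))))) (vnil Nat))
  ~> λ (n : Eq Nat (succ (succ (succ zero))) (succ (succ (succ zero)))) → refl (Vec Nat (succ zero)) (vcons Nat zero (succ (succ (succ (succ (succ zero))))) (vnil Nat))
inferred type:
  (n : Eq Nat (succ (succ (succ zero))) (succ (succ (succ zero)))) → Eq (Vec Nat (succ zero)) (vcons Nat zero (succ (succ (succ (succ (succ zero))))) (vnil Nat)) (vcons Nat zero (succ (succ (succ (succ (succ zero))))) (vnil Nat))


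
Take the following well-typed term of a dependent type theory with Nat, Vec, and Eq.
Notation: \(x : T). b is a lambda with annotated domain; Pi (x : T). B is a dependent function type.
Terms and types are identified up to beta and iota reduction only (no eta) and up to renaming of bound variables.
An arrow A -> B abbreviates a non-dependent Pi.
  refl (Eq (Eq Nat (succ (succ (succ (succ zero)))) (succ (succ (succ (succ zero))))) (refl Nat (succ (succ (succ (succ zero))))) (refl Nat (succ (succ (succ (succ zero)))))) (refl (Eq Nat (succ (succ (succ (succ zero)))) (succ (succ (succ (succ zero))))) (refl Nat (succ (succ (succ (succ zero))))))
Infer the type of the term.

type:
  Eq (Eq (Eq Nat (succ (succ (succ (succ zero)))) (succ (succ (succ (succ zero))))) (refl Nat (succ (succ (succ (succ zero))))) (refl Nat (succ (succ (succ (succ zero)))))) (refl (Eq Nat (succ (succ (succ (succ zero)))) (succ (succ (succ (succ zero))))) (refl Nat (succ (succ (succ (succ zero)))))) (refl (Eq Nat (succ (succ (succ (succ zero)))) (succ (succ (succ (succ zero))))) (refl Nat (succ (succ (succ (succ zero))))))


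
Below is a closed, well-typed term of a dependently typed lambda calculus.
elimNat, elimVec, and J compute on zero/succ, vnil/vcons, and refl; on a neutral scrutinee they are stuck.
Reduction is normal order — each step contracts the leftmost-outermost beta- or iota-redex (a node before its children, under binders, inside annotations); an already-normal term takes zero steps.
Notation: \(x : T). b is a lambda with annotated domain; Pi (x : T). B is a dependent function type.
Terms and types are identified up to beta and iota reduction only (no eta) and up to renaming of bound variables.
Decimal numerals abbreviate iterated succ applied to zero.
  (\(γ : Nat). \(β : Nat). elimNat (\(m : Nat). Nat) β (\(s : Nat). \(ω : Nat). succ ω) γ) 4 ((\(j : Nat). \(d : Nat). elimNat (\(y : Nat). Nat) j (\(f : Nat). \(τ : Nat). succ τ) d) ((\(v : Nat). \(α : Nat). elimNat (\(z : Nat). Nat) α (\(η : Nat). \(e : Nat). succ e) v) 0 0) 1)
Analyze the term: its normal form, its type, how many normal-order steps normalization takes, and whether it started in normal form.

reduced normal form:
  5
inferred type:
  Nat
reduction steps (normal order): 24
started in normal form: no
first redex: a beta-redex


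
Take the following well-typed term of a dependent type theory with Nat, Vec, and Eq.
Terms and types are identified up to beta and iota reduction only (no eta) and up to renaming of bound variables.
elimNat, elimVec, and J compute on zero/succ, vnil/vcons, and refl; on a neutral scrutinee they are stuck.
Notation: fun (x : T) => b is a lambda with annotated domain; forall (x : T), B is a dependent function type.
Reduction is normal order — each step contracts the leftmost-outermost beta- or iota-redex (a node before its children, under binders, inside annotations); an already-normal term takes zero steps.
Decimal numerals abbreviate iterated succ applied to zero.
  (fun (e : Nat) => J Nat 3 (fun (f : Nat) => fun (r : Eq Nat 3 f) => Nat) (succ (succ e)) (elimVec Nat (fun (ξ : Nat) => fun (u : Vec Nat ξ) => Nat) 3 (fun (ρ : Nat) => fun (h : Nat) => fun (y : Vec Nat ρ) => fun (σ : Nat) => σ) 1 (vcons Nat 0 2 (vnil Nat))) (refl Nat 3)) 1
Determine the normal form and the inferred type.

normal form:
  3
type:
  Nat


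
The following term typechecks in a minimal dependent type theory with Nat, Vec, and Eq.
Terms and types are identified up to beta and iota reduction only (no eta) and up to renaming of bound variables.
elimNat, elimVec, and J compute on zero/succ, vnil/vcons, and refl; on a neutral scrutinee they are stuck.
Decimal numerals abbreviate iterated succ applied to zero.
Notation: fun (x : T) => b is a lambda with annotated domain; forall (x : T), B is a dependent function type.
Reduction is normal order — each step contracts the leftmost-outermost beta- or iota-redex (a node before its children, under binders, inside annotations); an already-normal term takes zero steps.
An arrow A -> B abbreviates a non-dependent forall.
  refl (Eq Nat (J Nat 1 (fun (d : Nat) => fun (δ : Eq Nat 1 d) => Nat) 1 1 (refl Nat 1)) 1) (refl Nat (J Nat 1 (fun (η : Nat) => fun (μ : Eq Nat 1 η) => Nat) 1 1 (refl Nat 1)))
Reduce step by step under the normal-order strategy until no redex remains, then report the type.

reduction (normal order):
  refl (Eq Nat (J Nat 1 (fun (d : Nat) => fun (δ : Eq Nat 1 d) => Nat) 1 1 (refl Nat 1)) 1) (refl Nat (J Nat 1 (fun (η : Nat) => fun (μ : Eq Nat 1 η) => Nat) 1 1 (refl Nat 1)))
  ~> refl (Eq Nat 1 1) (refl Nat (J Nat 1 (fun (d : Nat) => fun (δ : Eq Nat 1 d) => Nat) 1 1 (refl Nat 1)))
  ~> refl (Eq Nat 1 1) (refl Nat 1)
inferred type:
  Eq (Eq Nat 1 1) (refl Nat 1) (refl Nat 1)


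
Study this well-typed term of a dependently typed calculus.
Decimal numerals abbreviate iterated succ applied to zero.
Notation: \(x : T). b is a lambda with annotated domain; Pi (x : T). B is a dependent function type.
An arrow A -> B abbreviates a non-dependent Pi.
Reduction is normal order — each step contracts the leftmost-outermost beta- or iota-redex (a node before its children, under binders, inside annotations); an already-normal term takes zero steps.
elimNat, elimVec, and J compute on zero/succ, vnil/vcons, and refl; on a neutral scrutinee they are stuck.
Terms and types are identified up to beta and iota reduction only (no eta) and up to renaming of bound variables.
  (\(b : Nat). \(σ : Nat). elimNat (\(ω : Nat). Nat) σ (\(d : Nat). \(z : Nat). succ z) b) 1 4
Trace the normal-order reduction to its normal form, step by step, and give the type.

reduction (normal order):
  (\(b : Nat). \(σ : Nat). elimNat (\(ω : Nat). Nat) σ (\(d : Nat). \(z : Nat). succ z) b) 1 4
  ~> (\(b : Nat). elimNat (\(σ : Nat). Nat) b (\(ω : Nat). \(d : Nat). succ d) 1) 4
  ~> elimNat (\(b : Nat). Nat) 4 (\(σ : Nat). \(ω : Nat). succ ω) 1
  ~> (\(b : Nat). \(σ : Nat). succ σ) 0 (elimNat (\(ω : Nat). Nat) 4 (\(d : Nat). \(z : Nat). succ z) 0)
  ~> (\(b : Nat). succ b) (elimNat (\(σ : Nat). Nat) 4 (\(ω : Nat). \(d : Nat). succ d) 0)
  ~> succ (elimNat (\(b : Nat). Nat) 4 (\(σ : Nat). \(ω : Nat). succ ω) 0)
  ~> 5
the term's type:
  Nat


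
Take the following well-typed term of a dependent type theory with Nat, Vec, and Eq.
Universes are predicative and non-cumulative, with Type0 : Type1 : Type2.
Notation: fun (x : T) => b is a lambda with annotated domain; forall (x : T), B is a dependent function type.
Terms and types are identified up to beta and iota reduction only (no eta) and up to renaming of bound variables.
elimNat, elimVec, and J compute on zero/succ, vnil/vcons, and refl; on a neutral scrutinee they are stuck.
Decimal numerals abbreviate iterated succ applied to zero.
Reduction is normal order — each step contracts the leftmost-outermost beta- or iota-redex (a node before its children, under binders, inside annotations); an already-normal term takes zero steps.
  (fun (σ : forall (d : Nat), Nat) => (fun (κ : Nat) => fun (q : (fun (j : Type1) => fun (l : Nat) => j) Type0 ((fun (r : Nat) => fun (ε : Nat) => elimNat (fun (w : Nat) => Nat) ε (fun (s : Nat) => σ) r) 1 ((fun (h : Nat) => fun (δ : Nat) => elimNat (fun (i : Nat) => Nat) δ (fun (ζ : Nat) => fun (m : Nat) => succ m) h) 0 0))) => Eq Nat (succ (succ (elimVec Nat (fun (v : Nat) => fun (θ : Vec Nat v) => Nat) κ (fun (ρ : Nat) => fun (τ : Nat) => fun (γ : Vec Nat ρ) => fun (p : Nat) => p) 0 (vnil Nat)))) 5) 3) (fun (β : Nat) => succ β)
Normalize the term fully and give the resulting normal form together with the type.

normal form:
  fun (σ : Type0) => Eq Nat 5 5
the term's type:
  forall (σ : Type0), Type0


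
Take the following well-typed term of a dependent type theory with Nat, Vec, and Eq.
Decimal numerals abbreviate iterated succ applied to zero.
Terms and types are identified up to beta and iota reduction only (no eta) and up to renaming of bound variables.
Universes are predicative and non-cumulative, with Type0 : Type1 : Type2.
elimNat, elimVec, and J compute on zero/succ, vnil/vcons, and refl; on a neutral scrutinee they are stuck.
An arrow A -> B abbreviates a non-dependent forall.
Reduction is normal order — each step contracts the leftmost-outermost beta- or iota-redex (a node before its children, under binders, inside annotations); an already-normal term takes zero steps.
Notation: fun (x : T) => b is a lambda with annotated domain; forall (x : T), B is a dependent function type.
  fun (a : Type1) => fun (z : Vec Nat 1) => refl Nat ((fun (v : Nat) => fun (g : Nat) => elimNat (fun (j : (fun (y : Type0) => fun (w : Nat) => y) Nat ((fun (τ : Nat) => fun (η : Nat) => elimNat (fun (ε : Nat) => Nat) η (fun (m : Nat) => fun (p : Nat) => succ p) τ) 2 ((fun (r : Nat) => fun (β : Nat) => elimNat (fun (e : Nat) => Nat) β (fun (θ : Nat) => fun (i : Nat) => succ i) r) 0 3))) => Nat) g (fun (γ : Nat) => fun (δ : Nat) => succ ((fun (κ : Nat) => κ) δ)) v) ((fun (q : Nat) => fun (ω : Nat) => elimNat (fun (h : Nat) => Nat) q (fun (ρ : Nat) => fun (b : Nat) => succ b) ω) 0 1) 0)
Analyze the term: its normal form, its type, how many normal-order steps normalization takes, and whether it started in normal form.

normal form:
  fun (a : Type1) => fun (z : Vec Nat 1) => refl Nat 1
inferred type:
  Type1 -> Vec Nat 1 -> Eq Nat 1 1
reduction steps (normal order): 15
started in normal form: no
first redex: a beta-redex


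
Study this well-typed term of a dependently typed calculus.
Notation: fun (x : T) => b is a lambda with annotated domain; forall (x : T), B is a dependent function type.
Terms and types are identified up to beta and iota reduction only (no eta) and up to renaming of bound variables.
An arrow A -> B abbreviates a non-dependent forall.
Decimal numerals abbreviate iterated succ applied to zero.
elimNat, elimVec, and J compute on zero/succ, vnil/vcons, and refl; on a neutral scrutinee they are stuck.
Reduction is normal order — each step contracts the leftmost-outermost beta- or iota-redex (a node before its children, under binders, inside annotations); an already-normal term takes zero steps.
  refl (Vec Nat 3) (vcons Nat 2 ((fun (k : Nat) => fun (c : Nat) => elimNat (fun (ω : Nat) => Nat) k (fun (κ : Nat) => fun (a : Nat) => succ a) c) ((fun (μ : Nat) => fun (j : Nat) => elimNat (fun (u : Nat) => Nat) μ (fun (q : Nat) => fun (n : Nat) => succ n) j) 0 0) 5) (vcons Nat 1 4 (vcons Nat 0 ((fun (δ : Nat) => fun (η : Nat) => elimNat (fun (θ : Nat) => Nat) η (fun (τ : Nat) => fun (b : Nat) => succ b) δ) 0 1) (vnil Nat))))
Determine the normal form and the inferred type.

normal form:
  refl (Vec Nat 3) (vcons Nat 2 5 (vcons Nat 1 4 (vcons Nat 0 1 (vnil Nat))))
the term's type:
  Eq (Vec Nat 3) (vcons Nat 2 5 (vcons Nat 1 4 (vcons Nat 0 1 (vnil Nat)))) (vcons Nat 2 5 (vcons Nat 1 4 (vcons Nat 0 1 (vnil Nat))))
observation: contracting a beta-redex first, the term normalizes in 24 steps.


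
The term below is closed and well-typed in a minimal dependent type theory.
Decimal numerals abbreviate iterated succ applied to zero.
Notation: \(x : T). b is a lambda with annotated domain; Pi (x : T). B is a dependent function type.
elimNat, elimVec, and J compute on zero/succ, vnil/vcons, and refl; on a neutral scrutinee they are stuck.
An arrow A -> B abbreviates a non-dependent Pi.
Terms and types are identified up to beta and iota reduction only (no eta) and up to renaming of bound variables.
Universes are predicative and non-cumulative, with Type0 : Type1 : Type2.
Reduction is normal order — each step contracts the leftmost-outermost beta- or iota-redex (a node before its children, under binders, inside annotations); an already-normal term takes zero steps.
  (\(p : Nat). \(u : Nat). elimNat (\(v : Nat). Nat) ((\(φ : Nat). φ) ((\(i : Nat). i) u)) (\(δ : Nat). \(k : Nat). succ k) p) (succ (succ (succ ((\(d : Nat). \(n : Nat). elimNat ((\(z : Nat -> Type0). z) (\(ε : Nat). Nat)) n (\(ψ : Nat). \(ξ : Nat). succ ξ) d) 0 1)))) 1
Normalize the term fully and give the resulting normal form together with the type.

normal form:
  5
the term's type:
  Nat
observation: the first redex contracted is a beta-redex; the normal form is reached in 20 normal-order steps.


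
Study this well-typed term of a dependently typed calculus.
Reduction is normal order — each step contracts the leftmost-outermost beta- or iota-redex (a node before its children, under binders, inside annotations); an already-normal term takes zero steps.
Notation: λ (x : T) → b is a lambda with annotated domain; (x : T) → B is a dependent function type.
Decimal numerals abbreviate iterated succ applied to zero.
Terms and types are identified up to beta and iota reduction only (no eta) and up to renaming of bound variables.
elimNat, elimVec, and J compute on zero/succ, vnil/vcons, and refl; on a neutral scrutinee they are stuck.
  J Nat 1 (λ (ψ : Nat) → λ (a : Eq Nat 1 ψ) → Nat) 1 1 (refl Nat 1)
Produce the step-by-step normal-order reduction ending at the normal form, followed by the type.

normal-order reduction sequence:
  J Nat 1 (λ (ψ : Nat) → λ (a : Eq Nat 1 ψ) → Nat) 1 1 (refl Nat 1)
  ~> 1
the term's type:
  Nat


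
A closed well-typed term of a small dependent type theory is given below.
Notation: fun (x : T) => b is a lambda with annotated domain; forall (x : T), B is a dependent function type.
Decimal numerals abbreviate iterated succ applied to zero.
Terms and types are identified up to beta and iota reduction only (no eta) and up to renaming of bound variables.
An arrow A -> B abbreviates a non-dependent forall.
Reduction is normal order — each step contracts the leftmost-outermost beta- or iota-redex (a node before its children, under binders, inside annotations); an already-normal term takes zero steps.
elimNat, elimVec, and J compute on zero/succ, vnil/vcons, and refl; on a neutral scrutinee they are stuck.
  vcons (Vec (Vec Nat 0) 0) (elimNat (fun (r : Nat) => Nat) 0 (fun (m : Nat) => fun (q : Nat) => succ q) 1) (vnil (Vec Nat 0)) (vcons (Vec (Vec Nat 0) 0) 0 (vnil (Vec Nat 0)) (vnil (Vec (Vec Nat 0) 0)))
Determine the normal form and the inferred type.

resulting normal form:
  vcons (Vec (Vec Nat 0) 0) 1 (vnil (Vec Nat 0)) (vcons (Vec (Vec Nat 0) 0) 0 (vnil (Vec Nat 0)) (vnil (Vec (Vec Nat 0) 0)))
the term's type:
  Vec (Vec (Vec Nat 0) 0) 2


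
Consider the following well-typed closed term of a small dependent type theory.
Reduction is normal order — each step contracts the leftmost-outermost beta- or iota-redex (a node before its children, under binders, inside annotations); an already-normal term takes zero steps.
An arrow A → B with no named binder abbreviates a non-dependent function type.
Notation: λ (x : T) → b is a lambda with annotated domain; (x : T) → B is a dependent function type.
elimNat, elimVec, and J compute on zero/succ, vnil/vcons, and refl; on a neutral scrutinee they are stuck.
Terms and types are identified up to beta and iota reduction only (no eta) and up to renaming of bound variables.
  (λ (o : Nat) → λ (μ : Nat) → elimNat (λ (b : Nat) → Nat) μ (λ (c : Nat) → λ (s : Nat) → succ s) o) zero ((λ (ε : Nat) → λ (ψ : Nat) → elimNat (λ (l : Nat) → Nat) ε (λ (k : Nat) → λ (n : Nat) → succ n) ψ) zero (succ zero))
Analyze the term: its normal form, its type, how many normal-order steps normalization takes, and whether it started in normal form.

normal form:
  succ zero
type:
  Nat
reduction steps (normal order): 9
started in normal form: no
first contracted redex: a beta-redex


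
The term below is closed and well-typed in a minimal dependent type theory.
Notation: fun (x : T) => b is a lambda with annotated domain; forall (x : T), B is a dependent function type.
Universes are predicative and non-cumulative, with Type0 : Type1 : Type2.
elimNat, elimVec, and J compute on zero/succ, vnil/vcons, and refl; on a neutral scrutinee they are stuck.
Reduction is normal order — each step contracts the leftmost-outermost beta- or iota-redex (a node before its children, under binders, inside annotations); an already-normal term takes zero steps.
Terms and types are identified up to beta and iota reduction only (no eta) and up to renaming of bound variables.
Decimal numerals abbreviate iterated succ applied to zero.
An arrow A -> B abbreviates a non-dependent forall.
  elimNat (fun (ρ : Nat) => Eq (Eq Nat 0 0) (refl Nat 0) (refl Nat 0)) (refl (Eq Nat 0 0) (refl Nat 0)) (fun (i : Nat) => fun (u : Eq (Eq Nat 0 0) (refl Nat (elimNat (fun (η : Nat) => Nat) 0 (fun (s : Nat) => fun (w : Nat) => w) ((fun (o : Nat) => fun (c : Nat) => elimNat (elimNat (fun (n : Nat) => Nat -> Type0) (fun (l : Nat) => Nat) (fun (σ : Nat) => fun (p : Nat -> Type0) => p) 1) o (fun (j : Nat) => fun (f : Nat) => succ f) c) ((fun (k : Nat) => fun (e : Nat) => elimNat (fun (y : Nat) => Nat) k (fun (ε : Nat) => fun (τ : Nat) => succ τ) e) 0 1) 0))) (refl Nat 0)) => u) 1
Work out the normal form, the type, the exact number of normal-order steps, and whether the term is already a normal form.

reduced normal form:
  refl (Eq Nat 0 0) (refl Nat 0)
type:
  Eq (Eq Nat 0 0) (refl Nat 0) (refl Nat 0)
steps to reach normal form (normal order): 4
term was already normal: no
first redex: an elimNat iota-redex


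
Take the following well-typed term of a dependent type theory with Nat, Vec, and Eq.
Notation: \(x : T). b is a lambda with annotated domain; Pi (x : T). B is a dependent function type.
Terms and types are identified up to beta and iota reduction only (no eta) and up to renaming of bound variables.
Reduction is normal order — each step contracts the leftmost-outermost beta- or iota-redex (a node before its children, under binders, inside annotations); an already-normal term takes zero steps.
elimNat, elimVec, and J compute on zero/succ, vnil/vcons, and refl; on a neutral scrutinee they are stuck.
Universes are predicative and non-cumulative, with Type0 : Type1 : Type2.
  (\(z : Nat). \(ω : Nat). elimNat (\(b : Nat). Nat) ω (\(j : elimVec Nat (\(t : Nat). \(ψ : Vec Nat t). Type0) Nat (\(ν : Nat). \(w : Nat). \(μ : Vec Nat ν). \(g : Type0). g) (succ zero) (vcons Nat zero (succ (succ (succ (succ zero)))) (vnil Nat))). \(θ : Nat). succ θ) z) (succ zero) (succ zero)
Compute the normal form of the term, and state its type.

normal form:
  succ (succ zero)
the term's type:
  Nat


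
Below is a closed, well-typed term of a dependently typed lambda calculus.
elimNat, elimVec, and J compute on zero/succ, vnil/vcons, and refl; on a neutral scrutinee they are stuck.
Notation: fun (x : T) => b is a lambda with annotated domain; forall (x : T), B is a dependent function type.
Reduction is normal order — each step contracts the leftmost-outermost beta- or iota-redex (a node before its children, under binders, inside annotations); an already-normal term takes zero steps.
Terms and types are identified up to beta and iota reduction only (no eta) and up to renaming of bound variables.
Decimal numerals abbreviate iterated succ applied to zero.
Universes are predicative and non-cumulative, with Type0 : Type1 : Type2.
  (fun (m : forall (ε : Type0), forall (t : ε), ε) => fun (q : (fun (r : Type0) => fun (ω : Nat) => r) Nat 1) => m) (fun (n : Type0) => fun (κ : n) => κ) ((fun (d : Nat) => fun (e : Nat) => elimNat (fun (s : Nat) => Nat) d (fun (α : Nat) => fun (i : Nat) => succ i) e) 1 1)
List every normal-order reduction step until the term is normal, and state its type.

normal-order reduction sequence:
  (fun (m : forall (ε : Type0), forall (t : ε), ε) => fun (q : (fun (r : Type0) => fun (ω : Nat) => r) Nat 1) => m) (fun (n : Type0) => fun (κ : n) => κ) ((fun (d : Nat) => fun (e : Nat) => elimNat (fun (s : Nat) => Nat) d (fun (α : Nat) => fun (i : Nat) => succ i) e) 1 1)
  ~> (fun (m : (fun (ε : Type0) => fun (t : Nat) => ε) Nat 1) => fun (q : Type0) => fun (r : q) => r) ((fun (ω : Nat) => fun (n : Nat) => elimNat (fun (κ : Nat) => Nat) ω (fun (d : Nat) => fun (e : Nat) => succ e) n) 1 1)
  ~> fun (m : Type0) => fun (ε : m) => ε
type:
  forall (m : Type0), forall (ε : m), m


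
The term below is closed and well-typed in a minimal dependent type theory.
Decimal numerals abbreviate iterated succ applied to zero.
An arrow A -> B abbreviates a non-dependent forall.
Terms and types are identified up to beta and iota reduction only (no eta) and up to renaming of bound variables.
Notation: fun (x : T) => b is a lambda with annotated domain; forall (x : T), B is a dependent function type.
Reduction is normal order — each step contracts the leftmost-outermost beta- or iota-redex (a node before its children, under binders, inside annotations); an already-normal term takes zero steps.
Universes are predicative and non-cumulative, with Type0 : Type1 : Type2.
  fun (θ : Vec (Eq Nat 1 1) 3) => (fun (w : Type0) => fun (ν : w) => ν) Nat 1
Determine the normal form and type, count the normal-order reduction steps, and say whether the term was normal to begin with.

resulting normal form:
  fun (θ : Vec (Eq Nat 1 1) 3) => 1
type:
  Vec (Eq Nat 1 1) 3 -> Nat
steps to reach normal form (normal order): 2
already normal: no
first contracted redex: a beta-redex


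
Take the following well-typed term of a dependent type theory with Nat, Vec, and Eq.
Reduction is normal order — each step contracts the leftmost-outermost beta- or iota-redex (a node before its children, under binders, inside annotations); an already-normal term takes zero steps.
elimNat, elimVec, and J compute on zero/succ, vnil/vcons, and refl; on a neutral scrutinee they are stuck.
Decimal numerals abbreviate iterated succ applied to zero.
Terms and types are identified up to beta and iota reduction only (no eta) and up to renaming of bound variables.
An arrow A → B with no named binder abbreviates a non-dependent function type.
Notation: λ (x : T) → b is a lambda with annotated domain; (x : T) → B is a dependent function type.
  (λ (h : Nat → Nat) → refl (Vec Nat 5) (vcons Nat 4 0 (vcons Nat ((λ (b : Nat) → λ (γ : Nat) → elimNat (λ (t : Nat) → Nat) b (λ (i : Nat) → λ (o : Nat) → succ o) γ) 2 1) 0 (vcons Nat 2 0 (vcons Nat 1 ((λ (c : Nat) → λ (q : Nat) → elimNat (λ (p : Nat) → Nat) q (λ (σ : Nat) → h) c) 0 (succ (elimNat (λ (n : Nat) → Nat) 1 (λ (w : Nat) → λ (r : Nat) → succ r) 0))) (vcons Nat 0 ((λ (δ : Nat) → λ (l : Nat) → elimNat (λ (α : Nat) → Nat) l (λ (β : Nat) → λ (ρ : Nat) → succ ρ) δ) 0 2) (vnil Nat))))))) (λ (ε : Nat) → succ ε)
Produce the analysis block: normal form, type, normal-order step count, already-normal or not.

normal form:
  refl (Vec Nat 5) (vcons Nat 4 0 (vcons Nat 3 0 (vcons Nat 2 0 (vcons Nat 1 2 (vcons Nat 0 2 (vnil Nat))))))
inferred type:
  Eq (Vec Nat 5) (vcons Nat 4 0 (vcons Nat 3 0 (vcons Nat 2 0 (vcons Nat 1 2 (vcons Nat 0 2 (vnil Nat)))))) (vcons Nat 4 0 (vcons Nat 3 0 (vcons Nat 2 0 (vcons Nat 1 2 (vcons Nat 0 2 (vnil Nat))))))
normal-order step count: 14
already normal: no
first redex: a beta-redex


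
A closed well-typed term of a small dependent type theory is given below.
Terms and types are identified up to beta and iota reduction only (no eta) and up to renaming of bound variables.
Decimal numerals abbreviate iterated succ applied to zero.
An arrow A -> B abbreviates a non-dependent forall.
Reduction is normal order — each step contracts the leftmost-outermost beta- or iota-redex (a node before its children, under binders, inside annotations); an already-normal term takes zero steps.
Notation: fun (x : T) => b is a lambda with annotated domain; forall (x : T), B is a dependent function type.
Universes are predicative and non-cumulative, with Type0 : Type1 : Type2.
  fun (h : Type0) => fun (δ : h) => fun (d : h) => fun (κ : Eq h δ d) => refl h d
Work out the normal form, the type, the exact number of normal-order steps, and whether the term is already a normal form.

normal form:
  fun (h : Type0) => fun (δ : h) => fun (d : h) => fun (κ : Eq h δ d) => refl h d
the term's type:
  forall (h : Type0), forall (δ : h), forall (d : h), Eq h δ d -> Eq h d d
steps to reach normal form (normal order): 0
started in normal form: yes


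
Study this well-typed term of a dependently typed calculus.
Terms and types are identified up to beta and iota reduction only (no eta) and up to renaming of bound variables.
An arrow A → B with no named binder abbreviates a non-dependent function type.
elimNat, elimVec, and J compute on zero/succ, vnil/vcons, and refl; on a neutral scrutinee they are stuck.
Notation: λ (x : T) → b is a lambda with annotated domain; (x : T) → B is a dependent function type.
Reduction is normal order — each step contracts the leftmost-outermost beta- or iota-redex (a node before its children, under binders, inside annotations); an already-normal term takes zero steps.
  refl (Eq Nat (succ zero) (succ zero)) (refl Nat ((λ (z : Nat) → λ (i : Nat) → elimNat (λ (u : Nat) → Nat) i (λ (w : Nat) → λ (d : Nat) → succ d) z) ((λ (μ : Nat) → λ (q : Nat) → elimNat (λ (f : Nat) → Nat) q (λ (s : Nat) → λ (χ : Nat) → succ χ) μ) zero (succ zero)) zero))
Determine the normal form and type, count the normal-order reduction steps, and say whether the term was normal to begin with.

normal form:
  refl (Eq Nat (succ zero) (succ zero)) (refl Nat (succ zero))
type:
  Eq (Eq Nat (succ zero) (succ zero)) (refl Nat (succ zero)) (refl Nat (succ zero))
reduction steps (normal order): 9
term was already normal: no
first contracted redex: a beta-redex


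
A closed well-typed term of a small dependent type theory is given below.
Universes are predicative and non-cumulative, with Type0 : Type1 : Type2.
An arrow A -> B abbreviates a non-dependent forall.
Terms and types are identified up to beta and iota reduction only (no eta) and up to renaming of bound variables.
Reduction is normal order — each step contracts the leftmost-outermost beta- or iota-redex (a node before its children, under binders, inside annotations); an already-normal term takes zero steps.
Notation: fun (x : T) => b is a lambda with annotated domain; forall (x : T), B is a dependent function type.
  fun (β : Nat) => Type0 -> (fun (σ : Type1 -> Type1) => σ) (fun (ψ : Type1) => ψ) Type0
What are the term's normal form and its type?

reduced normal form:
  fun (β : Nat) => Type0 -> Type0
inferred type:
  Nat -> Type1
observation: reduction starts at a beta-redex, and 2 normal-order steps reach the normal form.


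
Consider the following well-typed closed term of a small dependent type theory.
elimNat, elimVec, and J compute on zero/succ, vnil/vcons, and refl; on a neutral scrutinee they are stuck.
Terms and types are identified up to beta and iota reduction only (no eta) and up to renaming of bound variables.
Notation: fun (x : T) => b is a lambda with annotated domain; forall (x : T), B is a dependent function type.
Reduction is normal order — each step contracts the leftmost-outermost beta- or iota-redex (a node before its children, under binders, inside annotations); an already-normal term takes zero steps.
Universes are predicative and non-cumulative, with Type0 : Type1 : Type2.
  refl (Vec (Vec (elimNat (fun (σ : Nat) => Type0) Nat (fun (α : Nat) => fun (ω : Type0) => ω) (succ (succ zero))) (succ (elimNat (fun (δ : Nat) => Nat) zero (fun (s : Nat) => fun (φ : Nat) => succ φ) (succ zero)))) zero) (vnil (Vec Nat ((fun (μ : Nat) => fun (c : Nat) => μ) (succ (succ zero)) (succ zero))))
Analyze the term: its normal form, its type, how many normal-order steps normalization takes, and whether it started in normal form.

resulting normal form:
  refl (Vec (Vec Nat (succ (succ zero))) zero) (vnil (Vec Nat (succ (succ zero))))
the term's type:
  Eq (Vec (Vec Nat (succ (succ zero))) zero) (vnil (Vec Nat (succ (succ zero)))) (vnil (Vec Nat (succ (succ zero))))
reduction steps (normal order): 13
term was already normal: no
first redex: an elimNat iota-redex


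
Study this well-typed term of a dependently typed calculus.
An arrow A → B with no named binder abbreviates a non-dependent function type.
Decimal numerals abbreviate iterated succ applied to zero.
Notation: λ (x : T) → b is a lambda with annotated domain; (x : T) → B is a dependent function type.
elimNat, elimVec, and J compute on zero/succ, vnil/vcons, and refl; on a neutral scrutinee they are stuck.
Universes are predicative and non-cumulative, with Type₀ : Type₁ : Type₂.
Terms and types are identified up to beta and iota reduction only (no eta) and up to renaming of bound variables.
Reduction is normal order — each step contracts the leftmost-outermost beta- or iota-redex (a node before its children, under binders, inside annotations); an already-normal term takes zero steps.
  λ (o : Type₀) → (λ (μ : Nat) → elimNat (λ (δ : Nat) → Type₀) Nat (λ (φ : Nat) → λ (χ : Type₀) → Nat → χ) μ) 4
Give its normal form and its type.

resulting normal form:
  λ (o : Type₀) → Nat → Nat → Nat → Nat → Nat
inferred type:
  Type₀ → Type₀


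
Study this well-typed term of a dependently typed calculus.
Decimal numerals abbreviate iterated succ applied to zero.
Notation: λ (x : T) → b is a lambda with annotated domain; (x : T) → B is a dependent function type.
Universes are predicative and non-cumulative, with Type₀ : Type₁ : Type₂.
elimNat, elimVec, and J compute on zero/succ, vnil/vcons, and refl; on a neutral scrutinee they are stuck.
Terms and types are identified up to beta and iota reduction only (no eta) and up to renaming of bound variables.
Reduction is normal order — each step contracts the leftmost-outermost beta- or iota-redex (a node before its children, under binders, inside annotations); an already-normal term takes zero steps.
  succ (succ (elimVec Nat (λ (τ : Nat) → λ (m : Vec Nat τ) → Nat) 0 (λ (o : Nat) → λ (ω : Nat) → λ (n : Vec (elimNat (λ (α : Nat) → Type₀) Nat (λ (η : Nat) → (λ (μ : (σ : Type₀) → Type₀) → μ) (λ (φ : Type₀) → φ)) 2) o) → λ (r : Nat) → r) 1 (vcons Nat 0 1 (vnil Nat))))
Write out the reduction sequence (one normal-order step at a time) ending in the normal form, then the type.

normal-order reduction sequence:
  succ (succ (elimVec Nat (λ (τ : Nat) → λ (m : Vec Nat τ) → Nat) 0 (λ (o : Nat) → λ (ω : Nat) → λ (n : Vec (elimNat (λ (α : Nat) → Type₀) Nat (λ (η : Nat) → (λ (μ : (σ : Type₀) → Type₀) → μ) (λ (φ : Type₀) → φ)) 2) o) → λ (r : Nat) → r) 1 (vcons Nat 0 1 (vnil Nat))))
  ~> succ (succ ((λ (τ : Nat) → λ (m : Nat) → λ (o : Vec (elimNat (λ (ω : Nat) → Type₀) Nat (λ (n : Nat) → (λ (α : (η : Type₀) → Type₀) → α) (λ (μ : Type₀) → μ)) 2) τ) → λ (σ : Nat) → σ) 0 1 (vnil Nat) (elimVec Nat (λ (φ : Nat) → λ (r : Vec Nat φ) → Nat) 0 (λ (a : Nat) → λ (j : Nat) → λ (v : Vec (elimNat (λ (γ : Nat) → Type₀) Nat (λ (f : Nat) → (λ (ε : (ξ : Type₀) → Type₀) → ε) (λ (t : Type₀) → t)) 2) a) → λ (q : Nat) → q) 0 (vnil Nat))))
  ~> succ (succ ((λ (τ : Nat) → λ (m : Vec (elimNat (λ (o : Nat) → Type₀) Nat (λ (ω : Nat) → (λ (n : (α : Type₀) → Type₀) → n) (λ (η : Type₀) → η)) 2) 0) → λ (μ : Nat) → μ) 1 (vnil Nat) (elimVec Nat (λ (σ : Nat) → λ (φ : Vec Nat σ) → Nat) 0 (λ (r : Nat) → λ (a : Nat) → λ (j : Vec (elimNat (λ (v : Nat) → Type₀) Nat (λ (γ : Nat) → (λ (f : (ε : Type₀) → Type₀) → f) (λ (ξ : Type₀) → ξ)) 2) r) → λ (t : Nat) → t) 0 (vnil Nat))))
  ~> succ (succ ((λ (τ : Vec (elimNat (λ (m : Nat) → Type₀) Nat (λ (o : Nat) → (λ (ω : (n : Type₀) → Type₀) → ω) (λ (α : Type₀) → α)) 2) 0) → λ (η : Nat) → η) (vnil Nat) (elimVec Nat (λ (μ : Nat) → λ (σ : Vec Nat μ) → Nat) 0 (λ (φ : Nat) → λ (r : Nat) → λ (a : Vec (elimNat (λ (j : Nat) → Type₀) Nat (λ (v : Nat) → (λ (γ : (f : Type₀) → Type₀) → γ) (λ (ε : Type₀) → ε)) 2) φ) → λ (ξ : Nat) → ξ) 0 (vnil Nat))))
  ~> succ (succ ((λ (τ : Nat) → τ) (elimVec Nat (λ (m : Nat) → λ (o : Vec Nat m) → Nat) 0 (λ (ω : Nat) → λ (n : Nat) → λ (α : Vec (elimNat (λ (η : Nat) → Type₀) Nat (λ (μ : Nat) → (λ (σ : (φ : Type₀) → Type₀) → σ) (λ (r : Type₀) → r)) 2) ω) → λ (a : Nat) → a) 0 (vnil Nat))))
  ~> succ (succ (elimVec Nat (λ (τ : Nat) → λ (m : Vec Nat τ) → Nat) 0 (λ (o : Nat) → λ (ω : Nat) → λ (n : Vec (elimNat (λ (α : Nat) → Type₀) Nat (λ (η : Nat) → (λ (μ : (σ : Type₀) → Type₀) → μ) (λ (φ : Type₀) → φ)) 2) o) → λ (r : Nat) → r) 0 (vnil Nat)))
  ~> 2
the term's type:
  Nat


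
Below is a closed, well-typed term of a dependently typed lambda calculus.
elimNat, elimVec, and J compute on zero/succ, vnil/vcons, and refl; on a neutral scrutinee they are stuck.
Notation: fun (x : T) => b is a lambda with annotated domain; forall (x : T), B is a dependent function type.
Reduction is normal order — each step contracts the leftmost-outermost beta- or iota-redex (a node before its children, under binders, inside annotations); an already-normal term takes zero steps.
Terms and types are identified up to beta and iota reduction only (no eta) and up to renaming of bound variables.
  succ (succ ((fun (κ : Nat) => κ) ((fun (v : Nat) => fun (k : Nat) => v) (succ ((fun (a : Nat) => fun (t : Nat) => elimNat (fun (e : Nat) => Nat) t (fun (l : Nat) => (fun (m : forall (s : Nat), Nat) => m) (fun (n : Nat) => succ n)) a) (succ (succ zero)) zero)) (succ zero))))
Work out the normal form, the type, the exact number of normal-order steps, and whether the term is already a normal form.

normal form:
  succ (succ (succ (succ (succ zero))))
type:
  Nat
normal-order step count: 14
started in normal form: no
first redex: a beta-redex


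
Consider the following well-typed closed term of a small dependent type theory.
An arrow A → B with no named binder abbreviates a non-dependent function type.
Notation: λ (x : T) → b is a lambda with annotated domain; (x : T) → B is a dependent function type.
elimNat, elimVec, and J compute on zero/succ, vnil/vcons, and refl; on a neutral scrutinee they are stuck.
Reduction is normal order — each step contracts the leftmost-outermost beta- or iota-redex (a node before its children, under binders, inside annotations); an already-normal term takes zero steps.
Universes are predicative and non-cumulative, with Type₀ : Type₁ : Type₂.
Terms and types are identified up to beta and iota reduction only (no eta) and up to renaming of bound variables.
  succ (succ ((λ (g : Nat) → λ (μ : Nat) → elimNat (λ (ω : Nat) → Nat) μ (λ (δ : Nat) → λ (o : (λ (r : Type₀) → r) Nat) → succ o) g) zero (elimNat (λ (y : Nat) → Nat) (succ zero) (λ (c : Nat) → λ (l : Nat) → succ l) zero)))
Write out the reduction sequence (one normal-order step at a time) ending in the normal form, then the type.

normal-order reduction sequence:
  succ (succ ((λ (g : Nat) → λ (μ : Nat) → elimNat (λ (ω : Nat) → Nat) μ (λ (δ : Nat) → λ (o : (λ (r : Type₀) → r) Nat) → succ o) g) zero (elimNat (λ (y : Nat) → Nat) (succ zero) (λ (c : Nat) → λ (l : Nat) → succ l) zero)))
  ~> succ (succ ((λ (g : Nat) → elimNat (λ (μ : Nat) → Nat) g (λ (ω : Nat) → λ (δ : (λ (o : Type₀) → o) Nat) → succ δ) zero) (elimNat (λ (r : Nat) → Nat) (succ zero) (λ (y : Nat) → λ (c : Nat) → succ c) zero)))
  ~> succ (succ (elimNat (λ (g : Nat) → Nat) (elimNat (λ (μ : Nat) → Nat) (succ zero) (λ (ω : Nat) → λ (δ : Nat) → succ δ) zero) (λ (o : Nat) → λ (r : (λ (y : Type₀) → y) Nat) → succ r) zero))
  ~> succ (succ (elimNat (λ (g : Nat) → Nat) (succ zero) (λ (μ : Nat) → λ (ω : Nat) → succ ω) zero))
  ~> succ (succ (succ zero))
the term's type:
  Nat


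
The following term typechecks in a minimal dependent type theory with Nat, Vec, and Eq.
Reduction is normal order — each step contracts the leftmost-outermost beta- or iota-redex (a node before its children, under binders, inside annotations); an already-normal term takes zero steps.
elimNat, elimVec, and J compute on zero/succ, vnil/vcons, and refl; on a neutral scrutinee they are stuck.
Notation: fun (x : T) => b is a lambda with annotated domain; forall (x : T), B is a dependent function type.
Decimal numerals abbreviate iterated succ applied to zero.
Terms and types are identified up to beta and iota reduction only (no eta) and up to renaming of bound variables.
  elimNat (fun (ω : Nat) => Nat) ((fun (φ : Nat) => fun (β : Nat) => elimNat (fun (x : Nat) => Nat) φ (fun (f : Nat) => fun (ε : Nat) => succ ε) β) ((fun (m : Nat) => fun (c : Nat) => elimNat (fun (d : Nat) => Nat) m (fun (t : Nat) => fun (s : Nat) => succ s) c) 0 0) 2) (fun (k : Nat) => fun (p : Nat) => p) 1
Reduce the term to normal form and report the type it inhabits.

reduced normal form:
  2
inferred type:
  Nat


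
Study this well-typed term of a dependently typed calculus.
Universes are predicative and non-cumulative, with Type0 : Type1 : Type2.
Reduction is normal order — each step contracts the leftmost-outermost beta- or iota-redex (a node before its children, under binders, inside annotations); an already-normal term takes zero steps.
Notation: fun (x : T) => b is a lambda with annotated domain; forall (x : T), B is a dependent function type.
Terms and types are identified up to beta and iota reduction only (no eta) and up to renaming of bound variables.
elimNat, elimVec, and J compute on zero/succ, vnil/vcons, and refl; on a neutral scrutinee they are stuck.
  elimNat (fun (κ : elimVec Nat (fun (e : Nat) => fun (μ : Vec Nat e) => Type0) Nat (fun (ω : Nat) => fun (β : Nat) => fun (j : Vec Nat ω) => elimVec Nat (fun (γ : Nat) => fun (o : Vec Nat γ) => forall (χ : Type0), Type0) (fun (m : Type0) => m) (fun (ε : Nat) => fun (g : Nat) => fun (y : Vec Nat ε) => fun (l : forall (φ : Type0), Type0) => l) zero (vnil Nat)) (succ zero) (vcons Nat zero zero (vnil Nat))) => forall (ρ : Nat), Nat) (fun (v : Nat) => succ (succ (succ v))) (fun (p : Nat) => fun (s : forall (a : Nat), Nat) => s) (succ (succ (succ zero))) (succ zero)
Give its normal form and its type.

resulting normal form:
  succ (succ (succ (succ zero)))
type:
  Nat
observation: the term reaches its normal form after 11 normal-order steps.
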